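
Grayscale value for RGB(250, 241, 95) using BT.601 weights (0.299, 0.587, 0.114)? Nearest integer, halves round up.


Gray = 0.299×R + 0.587×G + 0.114×B
Gray = 0.299×250 + 0.587×241 + 0.114×95
Gray = 74.750 + 141.467 + 10.830
Gray = 227.047 → round half up → 227
Gray = 227


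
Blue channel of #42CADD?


Color: #42CADD
R = 42 = 66
G = CA = 202
B = DD = 221
Blue = 221


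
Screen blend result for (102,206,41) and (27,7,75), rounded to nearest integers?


Screen: C = 255 - (255-A)×(255-B)/255, rounded to nearest integer
R: 255 - (255-102)×(255-27)/255 = 255 - 34884/255 ≈ 255 - 136.800 = 118.200 → 118
G: 255 - (255-206)×(255-7)/255 = 255 - 12152/255 ≈ 255 - 47.655 = 207.345 → 207
B: 255 - (255-41)×(255-75)/255 = 255 - 38520/255 ≈ 255 - 151.059 = 103.941 → 104
= RGB(118, 207, 104)


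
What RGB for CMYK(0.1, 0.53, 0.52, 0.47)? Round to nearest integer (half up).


R = 255 × (1-C) × (1-K) = 255 × 0.90 × 0.53 = 121.635 → 122
G = 255 × (1-M) × (1-K) = 255 × 0.47 × 0.53 = 63.5205 → 64
B = 255 × (1-Y) × (1-K) = 255 × 0.48 × 0.53 = 64.872 → 65
= RGB(122, 64, 65)


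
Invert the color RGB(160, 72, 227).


Invert: (255-R, 255-G, 255-B)
R: 255-160 = 95
G: 255-72 = 183
B: 255-227 = 28
= RGB(95, 183, 28)


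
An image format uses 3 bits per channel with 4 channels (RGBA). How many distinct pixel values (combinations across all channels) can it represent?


Total bits = 3 bits/channel × 4 channels = 12 bits
Distinct pixel values = 2^12
= 4,096 pixel values


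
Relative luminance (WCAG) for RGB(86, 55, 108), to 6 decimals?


Linearize each channel (sRGB transfer function): c = v/255; c_lin = c/12.92 if c ≤ 0.04045, else ((c+0.055)/1.055)^2.4
  R: 86/255 ≈ 0.337255 > 0.04045 → ((0.337255+0.055)/1.055)^2.4 ≈ 0.093059
  G: 55/255 ≈ 0.215686 > 0.04045 → ((0.215686+0.055)/1.055)^2.4 ≈ 0.038204
  B: 108/255 ≈ 0.423529 > 0.04045 → ((0.423529+0.055)/1.055)^2.4 ≈ 0.149960
R_lin = 0.093059, G_lin = 0.038204, B_lin = 0.149960
L = 0.2126×R + 0.7152×G + 0.0722×B
L = 0.2126×0.093059 + 0.7152×0.038204 + 0.0722×0.149960
L ≈ 0.057935


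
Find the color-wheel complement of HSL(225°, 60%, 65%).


Complement = opposite side of color wheel = hue + 180°
H' = (225 + 180) mod 360 = 45°
S and L unchanged.
= HSL(45°, 60%, 65%)


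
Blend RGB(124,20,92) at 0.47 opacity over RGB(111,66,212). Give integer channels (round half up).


C = α×F + (1-α)×B, with 1-α = 0.53
R: 0.47×124 + 0.53×111 = 58.28 + 58.83 = 117.11 → 117
G: 0.47×20 + 0.53×66 = 9.40 + 34.98 = 44.38 → 44
B: 0.47×92 + 0.53×212 = 43.24 + 112.36 = 155.60 → 156
= RGB(117, 44, 156)


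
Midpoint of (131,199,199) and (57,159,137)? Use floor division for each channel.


Midpoint: each channel = ⌊(C₁+C₂)/2⌋
R: ⌊(131+57)/2⌋ = 94
G: ⌊(199+159)/2⌋ = 179
B: ⌊(199+137)/2⌋ = 168
= RGB(94, 179, 168)


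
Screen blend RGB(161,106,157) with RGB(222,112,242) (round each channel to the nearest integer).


Screen: C = 255 - (255-A)×(255-B)/255, rounded to nearest integer
R: 255 - (255-161)×(255-222)/255 = 255 - 3102/255 ≈ 255 - 12.165 = 242.835 → 243
G: 255 - (255-106)×(255-112)/255 = 255 - 21307/255 ≈ 255 - 83.557 = 171.443 → 171
B: 255 - (255-157)×(255-242)/255 = 255 - 1274/255 ≈ 255 - 4.996 = 250.004 → 250
= RGB(243, 171, 250)


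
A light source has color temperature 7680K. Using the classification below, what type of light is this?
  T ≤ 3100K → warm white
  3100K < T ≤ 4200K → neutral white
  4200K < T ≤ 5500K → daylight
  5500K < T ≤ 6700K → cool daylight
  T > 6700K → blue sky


Temperature: 7680K
7680K > 6700K → blue sky
Classification: blue sky


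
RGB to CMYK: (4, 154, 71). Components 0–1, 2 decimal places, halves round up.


R'=4/255≈0.0157, G'=154/255≈0.6039, B'=71/255≈0.2784
K = 1 - max(R',G',B') = 1 - 154/255 = 101/255 = 0.39607… → 0.40
(1-R'-K)/(1-K) simplifies to (max-R)/max with max = 154:
C = (154-4)/154 = 150/154 = 0.97402… → 0.97
M = (154-154)/154 = 0/154 = 0 → 0.00
Y = (154-71)/154 = 83/154 = 0.53896… → 0.54
= CMYK(0.97, 0.00, 0.54, 0.40)


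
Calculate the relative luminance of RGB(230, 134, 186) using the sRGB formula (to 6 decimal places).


Linearize each channel (sRGB transfer function): c = v/255; c_lin = c/12.92 if c ≤ 0.04045, else ((c+0.055)/1.055)^2.4
  R: 230/255 ≈ 0.901961 > 0.04045 → ((0.901961+0.055)/1.055)^2.4 ≈ 0.791298
  G: 134/255 ≈ 0.525490 > 0.04045 → ((0.525490+0.055)/1.055)^2.4 ≈ 0.238398
  B: 186/255 ≈ 0.729412 > 0.04045 → ((0.729412+0.055)/1.055)^2.4 ≈ 0.491021
R_lin = 0.791298, G_lin = 0.238398, B_lin = 0.491021
L = 0.2126×R + 0.7152×G + 0.0722×B
L = 0.2126×0.791298 + 0.7152×0.238398 + 0.0722×0.491021
L ≈ 0.374184


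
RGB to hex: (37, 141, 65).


R = 37 → 25 (hex)
G = 141 → 8D (hex)
B = 65 → 41 (hex)
Hex = #258D41


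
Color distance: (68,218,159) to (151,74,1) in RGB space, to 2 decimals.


d = √[(R₁-R₂)² + (G₁-G₂)² + (B₁-B₂)²]
d = √[(68-151)² + (218-74)² + (159-1)²]
d = √[6889 + 20736 + 24964]
d = √52589
d ≈ 229.32


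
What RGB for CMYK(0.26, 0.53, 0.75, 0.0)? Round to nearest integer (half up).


R = 255 × (1-C) × (1-K) = 255 × 0.74 × 1.00 = 188.7 → 189
G = 255 × (1-M) × (1-K) = 255 × 0.47 × 1.00 = 119.85 → 120
B = 255 × (1-Y) × (1-K) = 255 × 0.25 × 1.00 = 63.75 → 64
= RGB(189, 120, 64)


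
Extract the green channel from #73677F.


Color: #73677F
R = 73 = 115
G = 67 = 103
B = 7F = 127
Green = 103


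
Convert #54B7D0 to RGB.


54 → 84 (R)
B7 → 183 (G)
D0 → 208 (B)
= RGB(84, 183, 208)


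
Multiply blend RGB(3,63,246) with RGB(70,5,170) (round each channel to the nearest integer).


Multiply: C = A×B/255, rounded to nearest integer
R: 3×70/255 = 210/255 ≈ 0.824 → 1
G: 63×5/255 = 315/255 ≈ 1.235 → 1
B: 246×170/255 = 41820/255 ≈ 164.000 → 164
= RGB(1, 1, 164)


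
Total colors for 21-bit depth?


Colors = 2^bits = 2^21
= 2,097,152 colors


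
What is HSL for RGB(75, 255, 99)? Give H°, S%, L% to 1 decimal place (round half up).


Normalize: R'=75/255≈0.2941, G'=255/255≈1.0000, B'=99/255≈0.3882
Max=255/255, Min=75/255, Δ=Max-Min=180/255
L = (Max+Min)/2 = (255+75)/510 = 330/510 = 0.64705… → L = 64.7%
L > 0.5 → S = Δ/(2-Max-Min) = 180/(510-255-75) = 180/180 = 1 → S = 100.0%
(the 1/255 factors cancel in S and H, so raw channel differences can be used)
Max is G' → H = 60 × ((B-R)/Δ + 2) = 60 × ((99-75)/180 + 2)
  24/180 + 2 = 0.1333… + 2 = 2.1333…
  H = 60 × 2.1333… = 128° → H = 128.0°
= HSL(128.0°, 100.0%, 64.7%)


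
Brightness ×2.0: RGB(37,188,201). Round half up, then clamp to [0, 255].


Multiply each channel by 2.0, round half up, clamp to [0, 255]
R: 37×2.0 = 74
G: 188×2.0 = 376 → clamp → 255
B: 201×2.0 = 402 → clamp → 255
= RGB(74, 255, 255)


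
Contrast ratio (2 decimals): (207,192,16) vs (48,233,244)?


Linearize each sRGB channel c=v/255: c/12.92 if c ≤ 0.04045 else ((c+0.055)/1.055)^2.4
L = 0.2126×R_lin + 0.7152×G_lin + 0.0722×B_lin
Color 1 (207,192,16):
  R=207: 207/255≈0.8118 > 0.04045 → ((0.8118+0.055)/1.055)^2.4 ≈ 0.62396
  G=192: 192/255≈0.7529 > 0.04045 → ((0.7529+0.055)/1.055)^2.4 ≈ 0.52712
  B=16: 16/255≈0.0627 > 0.04045 → ((0.0627+0.055)/1.055)^2.4 ≈ 0.00518
  L1 = 0.2126×0.62396 + 0.7152×0.52712 + 0.0722×0.00518 ≈ 0.51002
Color 2 (48,233,244):
  R=48: 48/255≈0.1882 > 0.04045 → ((0.1882+0.055)/1.055)^2.4 ≈ 0.02956
  G=233: 233/255≈0.9137 > 0.04045 → ((0.9137+0.055)/1.055)^2.4 ≈ 0.81485
  B=244: 244/255≈0.9569 > 0.04045 → ((0.9569+0.055)/1.055)^2.4 ≈ 0.90466
  L2 = 0.2126×0.02956 + 0.7152×0.81485 + 0.0722×0.90466 ≈ 0.65438
Lighter = 0.65438, Darker = 0.51002
Ratio = (L_lighter + 0.05) / (L_darker + 0.05)
Ratio = (0.65438 + 0.05) / (0.51002 + 0.05) = 0.70438 / 0.56002 ≈ 1.2578
Ratio ≈ 1.26:1


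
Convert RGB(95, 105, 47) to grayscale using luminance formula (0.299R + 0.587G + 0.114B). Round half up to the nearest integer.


Gray = 0.299×R + 0.587×G + 0.114×B
Gray = 0.299×95 + 0.587×105 + 0.114×47
Gray = 28.405 + 61.635 + 5.358
Gray = 95.398 → round half up → 95
Gray = 95


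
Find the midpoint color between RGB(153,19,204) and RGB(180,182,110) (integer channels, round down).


Midpoint: each channel = ⌊(C₁+C₂)/2⌋
R: ⌊(153+180)/2⌋ = 166
G: ⌊(19+182)/2⌋ = 100
B: ⌊(204+110)/2⌋ = 157
= RGB(166, 100, 157)


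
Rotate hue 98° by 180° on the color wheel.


New hue = (H + rotation) mod 360
New hue = (98 + 180) mod 360
= 278 mod 360
= 278°


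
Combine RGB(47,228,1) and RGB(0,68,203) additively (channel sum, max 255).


Additive: each channel = min(255, C₁+C₂)
R: 47+0 = 47 → 47
G: 228+68 = 296 → 255
B: 1+203 = 204 → 204
= RGB(47, 255, 204)


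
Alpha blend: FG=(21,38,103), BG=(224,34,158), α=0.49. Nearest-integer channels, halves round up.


C = α×F + (1-α)×B, with 1-α = 0.51
R: 0.49×21 + 0.51×224 = 10.29 + 114.24 = 124.53 → 125
G: 0.49×38 + 0.51×34 = 18.62 + 17.34 = 35.96 → 36
B: 0.49×103 + 0.51×158 = 50.47 + 80.58 = 131.05 → 131
= RGB(125, 36, 131)


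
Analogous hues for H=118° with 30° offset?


Base hue: 118°
Left analog: (118 - 30) mod 360 = 88°
Right analog: (118 + 30) mod 360 = 148°
Analogous hues = 88° and 148°


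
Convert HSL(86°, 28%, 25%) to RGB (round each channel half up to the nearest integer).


H=86°, S=0.28, L=0.25
C = (1-|2L-1|)×S = (1-|-0.50|)×0.28 = 0.14
H' = H/60 = 86/60 ≈ 1.4333; X = C×(1-|H' mod 2 - 1|) ≈ 0.0793
m = L - C/2 = 0.25 - 0.07 = 0.18
Sector ⌊H'⌋ = 1 → (R',G',B') = (≈0.0793, 0.14, 0.0)
RGB = ((R'+m)×255, (G'+m)×255, (B'+m)×255) = (66.13, 81.6, 45.9)
Round half up → RGB(66, 82, 46)


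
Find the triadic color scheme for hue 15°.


Triadic: equally spaced at 120° intervals
H1 = 15°
H2 = (15 + 120) mod 360 = 135°
H3 = (15 + 240) mod 360 = 255°
Triadic = 15°, 135°, 255°


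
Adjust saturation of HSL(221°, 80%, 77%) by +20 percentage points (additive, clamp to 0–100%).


Original S = 80%
Adjustment = +20 percentage points
New S = 80 + (20) = 100
Clamp to [0, 100] → 100
= HSL(221°, 100%, 77%)


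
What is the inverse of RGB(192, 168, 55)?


Invert: (255-R, 255-G, 255-B)
R: 255-192 = 63
G: 255-168 = 87
B: 255-55 = 200
= RGB(63, 87, 200)


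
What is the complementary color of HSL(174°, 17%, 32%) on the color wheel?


Complement = opposite side of color wheel = hue + 180°
H' = (174 + 180) mod 360 = 354°
S and L unchanged.
= HSL(354°, 17%, 32%)


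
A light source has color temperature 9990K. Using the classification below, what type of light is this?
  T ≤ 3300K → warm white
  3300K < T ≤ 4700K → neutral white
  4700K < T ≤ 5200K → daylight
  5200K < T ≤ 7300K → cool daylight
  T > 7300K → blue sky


Temperature: 9990K
9990K > 7300K → blue sky
Classification: blue sky


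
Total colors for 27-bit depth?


Colors = 2^bits = 2^27
= 134,217,728 colors


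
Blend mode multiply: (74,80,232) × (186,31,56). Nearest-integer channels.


Multiply: C = A×B/255, rounded to nearest integer
R: 74×186/255 = 13764/255 ≈ 53.976 → 54
G: 80×31/255 = 2480/255 ≈ 9.725 → 10
B: 232×56/255 = 12992/255 ≈ 50.949 → 51
= RGB(54, 10, 51)


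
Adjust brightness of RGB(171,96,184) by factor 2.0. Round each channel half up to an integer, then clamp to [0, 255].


Multiply each channel by 2.0, round half up, clamp to [0, 255]
R: 171×2.0 = 342 → clamp → 255
G: 96×2.0 = 192
B: 184×2.0 = 368 → clamp → 255
= RGB(255, 192, 255)


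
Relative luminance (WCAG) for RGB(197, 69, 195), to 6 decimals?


Linearize each channel (sRGB transfer function): c = v/255; c_lin = c/12.92 if c ≤ 0.04045, else ((c+0.055)/1.055)^2.4
  R: 197/255 ≈ 0.772549 > 0.04045 → ((0.772549+0.055)/1.055)^2.4 ≈ 0.558340
  G: 69/255 ≈ 0.270588 > 0.04045 → ((0.270588+0.055)/1.055)^2.4 ≈ 0.059511
  B: 195/255 ≈ 0.764706 > 0.04045 → ((0.764706+0.055)/1.055)^2.4 ≈ 0.545724
R_lin = 0.558340, G_lin = 0.059511, B_lin = 0.545724
L = 0.2126×R + 0.7152×G + 0.0722×B
L = 0.2126×0.558340 + 0.7152×0.059511 + 0.0722×0.545724
L ≈ 0.200667


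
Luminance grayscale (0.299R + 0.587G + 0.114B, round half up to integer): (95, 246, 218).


Gray = 0.299×R + 0.587×G + 0.114×B
Gray = 0.299×95 + 0.587×246 + 0.114×218
Gray = 28.405 + 144.402 + 24.852
Gray = 197.659 → round half up → 198
Gray = 198


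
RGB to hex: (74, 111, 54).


R = 74 → 4A (hex)
G = 111 → 6F (hex)
B = 54 → 36 (hex)
Hex = #4A6F36


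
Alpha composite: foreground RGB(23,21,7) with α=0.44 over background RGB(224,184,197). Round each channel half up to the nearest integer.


C = α×F + (1-α)×B, with 1-α = 0.56
R: 0.44×23 + 0.56×224 = 10.12 + 125.44 = 135.56 → 136
G: 0.44×21 + 0.56×184 = 9.24 + 103.04 = 112.28 → 112
B: 0.44×7 + 0.56×197 = 3.08 + 110.32 = 113.40 → 113
= RGB(136, 112, 113)


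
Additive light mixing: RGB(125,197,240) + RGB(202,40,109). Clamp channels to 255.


Additive: each channel = min(255, C₁+C₂)
R: 125+202 = 327 → 255
G: 197+40 = 237 → 237
B: 240+109 = 349 → 255
= RGB(255, 237, 255)


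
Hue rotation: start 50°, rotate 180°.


New hue = (H + rotation) mod 360
New hue = (50 + 180) mod 360
= 230 mod 360
= 230°


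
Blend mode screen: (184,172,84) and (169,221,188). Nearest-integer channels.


Screen: C = 255 - (255-A)×(255-B)/255, rounded to nearest integer
R: 255 - (255-184)×(255-169)/255 = 255 - 6106/255 ≈ 255 - 23.945 = 231.055 → 231
G: 255 - (255-172)×(255-221)/255 = 255 - 2822/255 ≈ 255 - 11.067 = 243.933 → 244
B: 255 - (255-84)×(255-188)/255 = 255 - 11457/255 ≈ 255 - 44.929 = 210.071 → 210
= RGB(231, 244, 210)


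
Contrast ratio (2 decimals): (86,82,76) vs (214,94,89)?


Linearize each sRGB channel c=v/255: c/12.92 if c ≤ 0.04045 else ((c+0.055)/1.055)^2.4
L = 0.2126×R_lin + 0.7152×G_lin + 0.0722×B_lin
Color 1 (86,82,76):
  R=86: 86/255≈0.3373 > 0.04045 → ((0.3373+0.055)/1.055)^2.4 ≈ 0.09306
  G=82: 82/255≈0.3216 > 0.04045 → ((0.3216+0.055)/1.055)^2.4 ≈ 0.08438
  B=76: 76/255≈0.2980 > 0.04045 → ((0.2980+0.055)/1.055)^2.4 ≈ 0.07227
  L1 = 0.2126×0.09306 + 0.7152×0.08438 + 0.0722×0.07227 ≈ 0.08535
Color 2 (214,94,89):
  R=214: 214/255≈0.8392 > 0.04045 → ((0.8392+0.055)/1.055)^2.4 ≈ 0.67244
  G=94: 94/255≈0.3686 > 0.04045 → ((0.3686+0.055)/1.055)^2.4 ≈ 0.11193
  B=89: 89/255≈0.3490 > 0.04045 → ((0.3490+0.055)/1.055)^2.4 ≈ 0.09990
  L2 = 0.2126×0.67244 + 0.7152×0.11193 + 0.0722×0.09990 ≈ 0.23023
Lighter = 0.23023, Darker = 0.08535
Ratio = (L_lighter + 0.05) / (L_darker + 0.05)
Ratio = (0.23023 + 0.05) / (0.08535 + 0.05) = 0.28023 / 0.13535 ≈ 2.0704
Ratio ≈ 2.07:1


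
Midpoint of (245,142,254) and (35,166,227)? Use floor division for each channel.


Midpoint: each channel = ⌊(C₁+C₂)/2⌋
R: ⌊(245+35)/2⌋ = 140
G: ⌊(142+166)/2⌋ = 154
B: ⌊(254+227)/2⌋ = 240
= RGB(140, 154, 240)


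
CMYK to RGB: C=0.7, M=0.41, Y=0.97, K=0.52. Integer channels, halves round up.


R = 255 × (1-C) × (1-K) = 255 × 0.30 × 0.48 = 36.72 → 37
G = 255 × (1-M) × (1-K) = 255 × 0.59 × 0.48 = 72.216 → 72
B = 255 × (1-Y) × (1-K) = 255 × 0.03 × 0.48 = 3.672 → 4
= RGB(37, 72, 4)


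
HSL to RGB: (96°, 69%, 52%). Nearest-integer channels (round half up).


H=96°, S=0.69, L=0.52
C = (1-|2L-1|)×S = (1-|0.04|)×0.69 = 0.6624
H' = H/60 = 96/60 ≈ 1.6000; X = C×(1-|H' mod 2 - 1|) = 0.26496
m = L - C/2 = 0.52 - 0.3312 = 0.1888
Sector ⌊H'⌋ = 1 → (R',G',B') = (0.26496, 0.6624, 0.0)
RGB = ((R'+m)×255, (G'+m)×255, (B'+m)×255) = (115.7088, 217.056, 48.144)
Round half up → RGB(116, 217, 48)


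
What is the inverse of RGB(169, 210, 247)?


Invert: (255-R, 255-G, 255-B)
R: 255-169 = 86
G: 255-210 = 45
B: 255-247 = 8
= RGB(86, 45, 8)


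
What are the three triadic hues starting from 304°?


Triadic: equally spaced at 120° intervals
H1 = 304°
H2 = (304 + 120) mod 360 = 64°
H3 = (304 + 240) mod 360 = 184°
Triadic = 304°, 64°, 184°


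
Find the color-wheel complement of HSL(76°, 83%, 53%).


Complement = opposite side of color wheel = hue + 180°
H' = (76 + 180) mod 360 = 256°
S and L unchanged.
= HSL(256°, 83%, 53%)


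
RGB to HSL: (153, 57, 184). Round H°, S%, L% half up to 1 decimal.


Normalize: R'=153/255≈0.6000, G'=57/255≈0.2235, B'=184/255≈0.7216
Max=184/255, Min=57/255, Δ=Max-Min=127/255
L = (Max+Min)/2 = (184+57)/510 = 241/510 = 0.47254… → L = 47.3%
L ≤ 0.5 → S = Δ/(Max+Min) = 127/(184+57) = 127/241 = 0.52697… → S = 52.7%
(the 1/255 factors cancel in S and H, so raw channel differences can be used)
Max is B' → H = 60 × ((R-G)/Δ + 4) = 60 × ((153-57)/127 + 4)
  96/127 + 4 = 0.7559… + 4 = 4.7559…
  H = 60 × 4.7559… = 285.354…° → H = 285.4°
= HSL(285.4°, 52.7%, 47.3%)


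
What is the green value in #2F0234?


Color: #2F0234
R = 2F = 47
G = 02 = 2
B = 34 = 52
Green = 2


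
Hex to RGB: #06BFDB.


06 → 6 (R)
BF → 191 (G)
DB → 219 (B)
= RGB(6, 191, 219)


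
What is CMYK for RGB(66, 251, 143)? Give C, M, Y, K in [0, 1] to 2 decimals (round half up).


R'=66/255≈0.2588, G'=251/255≈0.9843, B'=143/255≈0.5608
K = 1 - max(R',G',B') = 1 - 251/255 = 4/255 = 0.01568… → 0.02
(1-R'-K)/(1-K) simplifies to (max-R)/max with max = 251:
C = (251-66)/251 = 185/251 = 0.73705… → 0.74
M = (251-251)/251 = 0/251 = 0 → 0.00
Y = (251-143)/251 = 108/251 = 0.43027… → 0.43
= CMYK(0.74, 0.00, 0.43, 0.02)


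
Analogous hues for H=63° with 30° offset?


Base hue: 63°
Left analog: (63 - 30) mod 360 = 33°
Right analog: (63 + 30) mod 360 = 93°
Analogous hues = 33° and 93°


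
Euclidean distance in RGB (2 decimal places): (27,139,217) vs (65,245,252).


d = √[(R₁-R₂)² + (G₁-G₂)² + (B₁-B₂)²]
d = √[(27-65)² + (139-245)² + (217-252)²]
d = √[1444 + 11236 + 1225]
d = √13905
d ≈ 117.92


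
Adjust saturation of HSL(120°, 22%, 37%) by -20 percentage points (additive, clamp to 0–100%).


Original S = 22%
Adjustment = -20 percentage points
New S = 22 + (-20) = 2
Clamp to [0, 100] → 2
= HSL(120°, 2%, 37%)


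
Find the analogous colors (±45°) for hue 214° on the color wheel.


Base hue: 214°
Left analog: (214 - 45) mod 360 = 169°
Right analog: (214 + 45) mod 360 = 259°
Analogous hues = 169° and 259°


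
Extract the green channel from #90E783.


Color: #90E783
R = 90 = 144
G = E7 = 231
B = 83 = 131
Green = 231


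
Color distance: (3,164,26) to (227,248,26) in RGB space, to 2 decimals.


d = √[(R₁-R₂)² + (G₁-G₂)² + (B₁-B₂)²]
d = √[(3-227)² + (164-248)² + (26-26)²]
d = √[50176 + 7056 + 0]
d = √57232
d ≈ 239.23


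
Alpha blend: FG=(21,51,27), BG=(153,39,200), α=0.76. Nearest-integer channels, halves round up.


C = α×F + (1-α)×B, with 1-α = 0.24
R: 0.76×21 + 0.24×153 = 15.96 + 36.72 = 52.68 → 53
G: 0.76×51 + 0.24×39 = 38.76 + 9.36 = 48.12 → 48
B: 0.76×27 + 0.24×200 = 20.52 + 48.00 = 68.52 → 69
= RGB(53, 48, 69)


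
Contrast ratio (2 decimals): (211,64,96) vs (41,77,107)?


Linearize each sRGB channel c=v/255: c/12.92 if c ≤ 0.04045 else ((c+0.055)/1.055)^2.4
L = 0.2126×R_lin + 0.7152×G_lin + 0.0722×B_lin
Color 1 (211,64,96):
  R=211: 211/255≈0.8275 > 0.04045 → ((0.8275+0.055)/1.055)^2.4 ≈ 0.65141
  G=64: 64/255≈0.2510 > 0.04045 → ((0.2510+0.055)/1.055)^2.4 ≈ 0.05127
  B=96: 96/255≈0.3765 > 0.04045 → ((0.3765+0.055)/1.055)^2.4 ≈ 0.11697
  L1 = 0.2126×0.65141 + 0.7152×0.05127 + 0.0722×0.11697 ≈ 0.18360
Color 2 (41,77,107):
  R=41: 41/255≈0.1608 > 0.04045 → ((0.1608+0.055)/1.055)^2.4 ≈ 0.02217
  G=77: 77/255≈0.3020 > 0.04045 → ((0.3020+0.055)/1.055)^2.4 ≈ 0.07421
  B=107: 107/255≈0.4196 > 0.04045 → ((0.4196+0.055)/1.055)^2.4 ≈ 0.14703
  L2 = 0.2126×0.02217 + 0.7152×0.07421 + 0.0722×0.14703 ≈ 0.06841
Lighter = 0.18360, Darker = 0.06841
Ratio = (L_lighter + 0.05) / (L_darker + 0.05)
Ratio = (0.18360 + 0.05) / (0.06841 + 0.05) = 0.23360 / 0.11841 ≈ 1.9729
Ratio ≈ 1.97:1


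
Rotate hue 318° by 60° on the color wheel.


New hue = (H + rotation) mod 360
New hue = (318 + 60) mod 360
= 378 mod 360
= 18°


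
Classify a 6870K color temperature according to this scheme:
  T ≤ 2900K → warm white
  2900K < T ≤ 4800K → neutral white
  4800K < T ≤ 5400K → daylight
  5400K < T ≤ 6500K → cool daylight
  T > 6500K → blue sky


Temperature: 6870K
6870K > 6500K → blue sky
Classification: blue sky


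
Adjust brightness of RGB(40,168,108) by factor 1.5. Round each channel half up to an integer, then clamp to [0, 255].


Multiply each channel by 1.5, round half up, clamp to [0, 255]
R: 40×1.5 = 60
G: 168×1.5 = 252
B: 108×1.5 = 162
= RGB(60, 252, 162)


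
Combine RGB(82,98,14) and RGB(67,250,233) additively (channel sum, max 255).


Additive: each channel = min(255, C₁+C₂)
R: 82+67 = 149 → 149
G: 98+250 = 348 → 255
B: 14+233 = 247 → 247
= RGB(149, 255, 247)


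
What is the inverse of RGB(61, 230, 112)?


Invert: (255-R, 255-G, 255-B)
R: 255-61 = 194
G: 255-230 = 25
B: 255-112 = 143
= RGB(194, 25, 143)


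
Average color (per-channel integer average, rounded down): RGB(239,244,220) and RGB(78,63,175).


Midpoint: each channel = ⌊(C₁+C₂)/2⌋
R: ⌊(239+78)/2⌋ = 158
G: ⌊(244+63)/2⌋ = 153
B: ⌊(220+175)/2⌋ = 197
= RGB(158, 153, 197)


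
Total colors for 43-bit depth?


Colors = 2^bits = 2^43
= 8,796,093,022,208 colors


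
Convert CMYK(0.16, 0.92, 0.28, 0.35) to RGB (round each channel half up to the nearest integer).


R = 255 × (1-C) × (1-K) = 255 × 0.84 × 0.65 = 139.23 → 139
G = 255 × (1-M) × (1-K) = 255 × 0.08 × 0.65 = 13.26 → 13
B = 255 × (1-Y) × (1-K) = 255 × 0.72 × 0.65 = 119.34 → 119
= RGB(139, 13, 119)


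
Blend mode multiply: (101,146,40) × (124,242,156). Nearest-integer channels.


Multiply: C = A×B/255, rounded to nearest integer
R: 101×124/255 = 12524/255 ≈ 49.114 → 49
G: 146×242/255 = 35332/255 ≈ 138.557 → 139
B: 40×156/255 = 6240/255 ≈ 24.471 → 24
= RGB(49, 139, 24)


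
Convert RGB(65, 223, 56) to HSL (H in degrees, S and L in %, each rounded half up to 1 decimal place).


Normalize: R'=65/255≈0.2549, G'=223/255≈0.8745, B'=56/255≈0.2196
Max=223/255, Min=56/255, Δ=Max-Min=167/255
L = (Max+Min)/2 = (223+56)/510 = 279/510 = 0.54705… → L = 54.7%
L > 0.5 → S = Δ/(2-Max-Min) = 167/(510-223-56) = 167/231 = 0.72294… → S = 72.3%
(the 1/255 factors cancel in S and H, so raw channel differences can be used)
Max is G' → H = 60 × ((B-R)/Δ + 2) = 60 × ((56-65)/167 + 2)
  -9/167 + 2 = -0.0538… + 2 = 1.9461…
  H = 60 × 1.9461… = 116.766…° → H = 116.8°
= HSL(116.8°, 72.3%, 54.7%)


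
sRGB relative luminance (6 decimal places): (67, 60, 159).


Linearize each channel (sRGB transfer function): c = v/255; c_lin = c/12.92 if c ≤ 0.04045, else ((c+0.055)/1.055)^2.4
  R: 67/255 ≈ 0.262745 > 0.04045 → ((0.262745+0.055)/1.055)^2.4 ≈ 0.056128
  G: 60/255 ≈ 0.235294 > 0.04045 → ((0.235294+0.055)/1.055)^2.4 ≈ 0.045186
  B: 159/255 ≈ 0.623529 > 0.04045 → ((0.623529+0.055)/1.055)^2.4 ≈ 0.346704
R_lin = 0.056128, G_lin = 0.045186, B_lin = 0.346704
L = 0.2126×R + 0.7152×G + 0.0722×B
L = 0.2126×0.056128 + 0.7152×0.045186 + 0.0722×0.346704
L ≈ 0.069282


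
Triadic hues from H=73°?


Triadic: equally spaced at 120° intervals
H1 = 73°
H2 = (73 + 120) mod 360 = 193°
H3 = (73 + 240) mod 360 = 313°
Triadic = 73°, 193°, 313°


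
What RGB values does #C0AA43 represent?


C0 → 192 (R)
AA → 170 (G)
43 → 67 (B)
= RGB(192, 170, 67)


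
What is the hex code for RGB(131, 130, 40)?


R = 131 → 83 (hex)
G = 130 → 82 (hex)
B = 40 → 28 (hex)
Hex = #838228


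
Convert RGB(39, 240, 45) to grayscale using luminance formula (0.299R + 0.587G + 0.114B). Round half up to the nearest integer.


Gray = 0.299×R + 0.587×G + 0.114×B
Gray = 0.299×39 + 0.587×240 + 0.114×45
Gray = 11.661 + 140.880 + 5.130
Gray = 157.671 → round half up → 158
Gray = 158


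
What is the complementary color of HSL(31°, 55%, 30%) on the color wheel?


Complement = opposite side of color wheel = hue + 180°
H' = (31 + 180) mod 360 = 211°
S and L unchanged.
= HSL(211°, 55%, 30%)


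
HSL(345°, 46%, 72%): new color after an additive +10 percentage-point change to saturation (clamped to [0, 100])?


Original S = 46%
Adjustment = +10 percentage points
New S = 46 + (10) = 56
Clamp to [0, 100] → 56
= HSL(345°, 56%, 72%)


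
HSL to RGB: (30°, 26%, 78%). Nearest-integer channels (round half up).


H=30°, S=0.26, L=0.78
C = (1-|2L-1|)×S = (1-|0.56|)×0.26 = 0.1144
H' = H/60 = 30/60 ≈ 0.5000; X = C×(1-|H' mod 2 - 1|) = 0.0572
m = L - C/2 = 0.78 - 0.0572 = 0.7228
Sector ⌊H'⌋ = 0 → (R',G',B') = (0.1144, 0.0572, 0.0)
RGB = ((R'+m)×255, (G'+m)×255, (B'+m)×255) = (213.486, 198.9, 184.314)
Round half up → RGB(213, 199, 184)


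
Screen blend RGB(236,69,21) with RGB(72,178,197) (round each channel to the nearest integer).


Screen: C = 255 - (255-A)×(255-B)/255, rounded to nearest integer
R: 255 - (255-236)×(255-72)/255 = 255 - 3477/255 ≈ 255 - 13.635 = 241.365 → 241
G: 255 - (255-69)×(255-178)/255 = 255 - 14322/255 ≈ 255 - 56.165 = 198.835 → 199
B: 255 - (255-21)×(255-197)/255 = 255 - 13572/255 ≈ 255 - 53.224 = 201.776 → 202
= RGB(241, 199, 202)


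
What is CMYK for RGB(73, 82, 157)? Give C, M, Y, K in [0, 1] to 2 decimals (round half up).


R'=73/255≈0.2863, G'=82/255≈0.3216, B'=157/255≈0.6157
K = 1 - max(R',G',B') = 1 - 157/255 = 98/255 = 0.38431… → 0.38
(1-R'-K)/(1-K) simplifies to (max-R)/max with max = 157:
C = (157-73)/157 = 84/157 = 0.53503… → 0.54
M = (157-82)/157 = 75/157 = 0.47770… → 0.48
Y = (157-157)/157 = 0/157 = 0 → 0.00
= CMYK(0.54, 0.48, 0.00, 0.38)


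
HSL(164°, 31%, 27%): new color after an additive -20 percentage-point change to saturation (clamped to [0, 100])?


Original S = 31%
Adjustment = -20 percentage points
New S = 31 + (-20) = 11
Clamp to [0, 100] → 11
= HSL(164°, 11%, 27%)


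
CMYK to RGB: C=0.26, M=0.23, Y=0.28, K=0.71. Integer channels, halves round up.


R = 255 × (1-C) × (1-K) = 255 × 0.74 × 0.29 = 54.723 → 55
G = 255 × (1-M) × (1-K) = 255 × 0.77 × 0.29 = 56.9415 → 57
B = 255 × (1-Y) × (1-K) = 255 × 0.72 × 0.29 = 53.244 → 53
= RGB(55, 57, 53)


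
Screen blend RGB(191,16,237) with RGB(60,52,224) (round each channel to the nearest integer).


Screen: C = 255 - (255-A)×(255-B)/255, rounded to nearest integer
R: 255 - (255-191)×(255-60)/255 = 255 - 12480/255 ≈ 255 - 48.941 = 206.059 → 206
G: 255 - (255-16)×(255-52)/255 = 255 - 48517/255 ≈ 255 - 190.263 = 64.737 → 65
B: 255 - (255-237)×(255-224)/255 = 255 - 558/255 ≈ 255 - 2.188 = 252.812 → 253
= RGB(206, 65, 253)


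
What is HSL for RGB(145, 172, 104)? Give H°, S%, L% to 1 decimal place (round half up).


Normalize: R'=145/255≈0.5686, G'=172/255≈0.6745, B'=104/255≈0.4078
Max=172/255, Min=104/255, Δ=Max-Min=68/255
L = (Max+Min)/2 = (172+104)/510 = 276/510 = 0.54117… → L = 54.1%
L > 0.5 → S = Δ/(2-Max-Min) = 68/(510-172-104) = 68/234 = 0.29059… → S = 29.1%
(the 1/255 factors cancel in S and H, so raw channel differences can be used)
Max is G' → H = 60 × ((B-R)/Δ + 2) = 60 × ((104-145)/68 + 2)
  -41/68 + 2 = -0.6029… + 2 = 1.3970…
  H = 60 × 1.3970… = 83.823…° → H = 83.8°
= HSL(83.8°, 29.1%, 54.1%)


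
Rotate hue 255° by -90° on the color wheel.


New hue = (H + rotation) mod 360
New hue = (255 -90) mod 360
= 165 mod 360
= 165°


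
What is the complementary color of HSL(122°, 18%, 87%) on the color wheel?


Complement = opposite side of color wheel = hue + 180°
H' = (122 + 180) mod 360 = 302°
S and L unchanged.
= HSL(302°, 18%, 87%)


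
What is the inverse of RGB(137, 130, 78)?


Invert: (255-R, 255-G, 255-B)
R: 255-137 = 118
G: 255-130 = 125
B: 255-78 = 177
= RGB(118, 125, 177)


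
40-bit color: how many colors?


Colors = 2^bits = 2^40
= 1,099,511,627,776 colors


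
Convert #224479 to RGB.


22 → 34 (R)
44 → 68 (G)
79 → 121 (B)
= RGB(34, 68, 121)


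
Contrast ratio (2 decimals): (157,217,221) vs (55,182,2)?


Linearize each sRGB channel c=v/255: c/12.92 if c ≤ 0.04045 else ((c+0.055)/1.055)^2.4
L = 0.2126×R_lin + 0.7152×G_lin + 0.0722×B_lin
Color 1 (157,217,221):
  R=157: 157/255≈0.6157 > 0.04045 → ((0.6157+0.055)/1.055)^2.4 ≈ 0.33716
  G=217: 217/255≈0.8510 > 0.04045 → ((0.8510+0.055)/1.055)^2.4 ≈ 0.69387
  B=221: 221/255≈0.8667 > 0.04045 → ((0.8667+0.055)/1.055)^2.4 ≈ 0.72306
  L1 = 0.2126×0.33716 + 0.7152×0.69387 + 0.0722×0.72306 ≈ 0.62014
Color 2 (55,182,2):
  R=55: 55/255≈0.2157 > 0.04045 → ((0.2157+0.055)/1.055)^2.4 ≈ 0.03820
  G=182: 182/255≈0.7137 > 0.04045 → ((0.7137+0.055)/1.055)^2.4 ≈ 0.46778
  B=2: 2/255≈0.0078 ≤ 0.04045 → 0.0078/12.92 ≈ 0.00061
  L2 = 0.2126×0.03820 + 0.7152×0.46778 + 0.0722×0.00061 ≈ 0.34273
Lighter = 0.62014, Darker = 0.34273
Ratio = (L_lighter + 0.05) / (L_darker + 0.05)
Ratio = (0.62014 + 0.05) / (0.34273 + 0.05) = 0.67014 / 0.39273 ≈ 1.7064
Ratio ≈ 1.71:1


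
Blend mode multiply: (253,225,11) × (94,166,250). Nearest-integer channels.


Multiply: C = A×B/255, rounded to nearest integer
R: 253×94/255 = 23782/255 ≈ 93.263 → 93
G: 225×166/255 = 37350/255 ≈ 146.471 → 146
B: 11×250/255 = 2750/255 ≈ 10.784 → 11
= RGB(93, 146, 11)


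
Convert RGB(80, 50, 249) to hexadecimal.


R = 80 → 50 (hex)
G = 50 → 32 (hex)
B = 249 → F9 (hex)
Hex = #5032F9


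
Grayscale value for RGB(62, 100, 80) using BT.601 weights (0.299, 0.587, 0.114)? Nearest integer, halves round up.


Gray = 0.299×R + 0.587×G + 0.114×B
Gray = 0.299×62 + 0.587×100 + 0.114×80
Gray = 18.538 + 58.700 + 9.120
Gray = 86.358 → round half up → 86
Gray = 86


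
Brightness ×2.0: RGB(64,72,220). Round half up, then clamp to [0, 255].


Multiply each channel by 2.0, round half up, clamp to [0, 255]
R: 64×2.0 = 128
G: 72×2.0 = 144
B: 220×2.0 = 440 → clamp → 255
= RGB(128, 144, 255)


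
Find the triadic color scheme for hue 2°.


Triadic: equally spaced at 120° intervals
H1 = 2°
H2 = (2 + 120) mod 360 = 122°
H3 = (2 + 240) mod 360 = 242°
Triadic = 2°, 122°, 242°


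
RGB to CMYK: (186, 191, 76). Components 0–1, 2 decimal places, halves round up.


R'=186/255≈0.7294, G'=191/255≈0.7490, B'=76/255≈0.2980
K = 1 - max(R',G',B') = 1 - 191/255 = 64/255 = 0.25098… → 0.25
(1-R'-K)/(1-K) simplifies to (max-R)/max with max = 191:
C = (191-186)/191 = 5/191 = 0.02617… → 0.03
M = (191-191)/191 = 0/191 = 0 → 0.00
Y = (191-76)/191 = 115/191 = 0.60209… → 0.60
= CMYK(0.03, 0.00, 0.60, 0.25)


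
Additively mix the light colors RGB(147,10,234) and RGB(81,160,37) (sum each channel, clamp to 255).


Additive: each channel = min(255, C₁+C₂)
R: 147+81 = 228 → 228
G: 10+160 = 170 → 170
B: 234+37 = 271 → 255
= RGB(228, 170, 255)


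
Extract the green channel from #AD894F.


Color: #AD894F
R = AD = 173
G = 89 = 137
B = 4F = 79
Green = 137


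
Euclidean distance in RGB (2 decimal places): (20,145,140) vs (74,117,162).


d = √[(R₁-R₂)² + (G₁-G₂)² + (B₁-B₂)²]
d = √[(20-74)² + (145-117)² + (140-162)²]
d = √[2916 + 784 + 484]
d = √4184
d ≈ 64.68


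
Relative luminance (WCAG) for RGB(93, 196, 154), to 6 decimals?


Linearize each channel (sRGB transfer function): c = v/255; c_lin = c/12.92 if c ≤ 0.04045, else ((c+0.055)/1.055)^2.4
  R: 93/255 ≈ 0.364706 > 0.04045 → ((0.364706+0.055)/1.055)^2.4 ≈ 0.109462
  G: 196/255 ≈ 0.768627 > 0.04045 → ((0.768627+0.055)/1.055)^2.4 ≈ 0.552011
  B: 154/255 ≈ 0.603922 > 0.04045 → ((0.603922+0.055)/1.055)^2.4 ≈ 0.323143
R_lin = 0.109462, G_lin = 0.552011, B_lin = 0.323143
L = 0.2126×R + 0.7152×G + 0.0722×B
L = 0.2126×0.109462 + 0.7152×0.552011 + 0.0722×0.323143
L ≈ 0.441401


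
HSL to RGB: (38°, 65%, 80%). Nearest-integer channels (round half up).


H=38°, S=0.65, L=0.80
C = (1-|2L-1|)×S = (1-|0.60|)×0.65 = 0.26
H' = H/60 = 38/60 ≈ 0.6333; X = C×(1-|H' mod 2 - 1|) ≈ 0.1647
m = L - C/2 = 0.80 - 0.13 = 0.67
Sector ⌊H'⌋ = 0 → (R',G',B') = (0.26, ≈0.1647, 0.0)
RGB = ((R'+m)×255, (G'+m)×255, (B'+m)×255) = (237.15, 212.84, 170.85)
Round half up → RGB(237, 213, 171)


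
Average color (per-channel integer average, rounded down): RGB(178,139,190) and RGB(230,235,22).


Midpoint: each channel = ⌊(C₁+C₂)/2⌋
R: ⌊(178+230)/2⌋ = 204
G: ⌊(139+235)/2⌋ = 187
B: ⌊(190+22)/2⌋ = 106
= RGB(204, 187, 106)


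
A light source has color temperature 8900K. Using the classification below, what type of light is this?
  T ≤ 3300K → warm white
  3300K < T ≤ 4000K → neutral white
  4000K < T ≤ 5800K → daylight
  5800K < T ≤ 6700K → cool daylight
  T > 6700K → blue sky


Temperature: 8900K
8900K > 6700K → blue sky
Classification: blue sky


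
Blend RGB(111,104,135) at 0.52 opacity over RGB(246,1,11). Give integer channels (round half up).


C = α×F + (1-α)×B, with 1-α = 0.48
R: 0.52×111 + 0.48×246 = 57.72 + 118.08 = 175.80 → 176
G: 0.52×104 + 0.48×1 = 54.08 + 0.48 = 54.56 → 55
B: 0.52×135 + 0.48×11 = 70.20 + 5.28 = 75.48 → 75
= RGB(176, 55, 75)


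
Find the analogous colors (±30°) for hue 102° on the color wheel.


Base hue: 102°
Left analog: (102 - 30) mod 360 = 72°
Right analog: (102 + 30) mod 360 = 132°
Analogous hues = 72° and 132°


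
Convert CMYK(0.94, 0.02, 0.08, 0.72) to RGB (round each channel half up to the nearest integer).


R = 255 × (1-C) × (1-K) = 255 × 0.06 × 0.28 = 4.284 → 4
G = 255 × (1-M) × (1-K) = 255 × 0.98 × 0.28 = 69.972 → 70
B = 255 × (1-Y) × (1-K) = 255 × 0.92 × 0.28 = 65.688 → 66
= RGB(4, 70, 66)


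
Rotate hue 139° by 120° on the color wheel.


New hue = (H + rotation) mod 360
New hue = (139 + 120) mod 360
= 259 mod 360
= 259°


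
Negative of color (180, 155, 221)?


Invert: (255-R, 255-G, 255-B)
R: 255-180 = 75
G: 255-155 = 100
B: 255-221 = 34
= RGB(75, 100, 34)


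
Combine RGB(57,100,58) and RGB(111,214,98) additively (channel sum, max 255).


Additive: each channel = min(255, C₁+C₂)
R: 57+111 = 168 → 168
G: 100+214 = 314 → 255
B: 58+98 = 156 → 156
= RGB(168, 255, 156)


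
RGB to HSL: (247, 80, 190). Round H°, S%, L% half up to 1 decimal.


Normalize: R'=247/255≈0.9686, G'=80/255≈0.3137, B'=190/255≈0.7451
Max=247/255, Min=80/255, Δ=Max-Min=167/255
L = (Max+Min)/2 = (247+80)/510 = 327/510 = 0.64117… → L = 64.1%
L > 0.5 → S = Δ/(2-Max-Min) = 167/(510-247-80) = 167/183 = 0.91256… → S = 91.3%
(the 1/255 factors cancel in S and H, so raw channel differences can be used)
Max is R' → H = 60 × (((G-B)/Δ) mod 6) = 60 × (((80-190)/167) mod 6)
  (-110)/167 = -0.6586…; negative, so add 6 → 5.3413…
  H = 60 × 5.3413… = 320.479…° → H = 320.5°
= HSL(320.5°, 91.3%, 64.1%)


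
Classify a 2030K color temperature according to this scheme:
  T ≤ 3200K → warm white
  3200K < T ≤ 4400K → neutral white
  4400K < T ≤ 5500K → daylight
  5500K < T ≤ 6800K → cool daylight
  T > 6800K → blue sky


Temperature: 2030K
2030K ≤ 3200K → warm white
Classification: warm white


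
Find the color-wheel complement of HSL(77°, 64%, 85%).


Complement = opposite side of color wheel = hue + 180°
H' = (77 + 180) mod 360 = 257°
S and L unchanged.
= HSL(257°, 64%, 85%)


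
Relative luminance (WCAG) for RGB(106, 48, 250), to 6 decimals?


Linearize each channel (sRGB transfer function): c = v/255; c_lin = c/12.92 if c ≤ 0.04045, else ((c+0.055)/1.055)^2.4
  R: 106/255 ≈ 0.415686 > 0.04045 → ((0.415686+0.055)/1.055)^2.4 ≈ 0.144128
  G: 48/255 ≈ 0.188235 > 0.04045 → ((0.188235+0.055)/1.055)^2.4 ≈ 0.029557
  B: 250/255 ≈ 0.980392 > 0.04045 → ((0.980392+0.055)/1.055)^2.4 ≈ 0.955973
R_lin = 0.144128, G_lin = 0.029557, B_lin = 0.955973
L = 0.2126×R + 0.7152×G + 0.0722×B
L = 0.2126×0.144128 + 0.7152×0.029557 + 0.0722×0.955973
L ≈ 0.120802


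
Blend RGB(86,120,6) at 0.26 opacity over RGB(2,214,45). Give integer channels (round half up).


C = α×F + (1-α)×B, with 1-α = 0.74
R: 0.26×86 + 0.74×2 = 22.36 + 1.48 = 23.84 → 24
G: 0.26×120 + 0.74×214 = 31.20 + 158.36 = 189.56 → 190
B: 0.26×6 + 0.74×45 = 1.56 + 33.30 = 34.86 → 35
= RGB(24, 190, 35)


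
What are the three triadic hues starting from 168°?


Triadic: equally spaced at 120° intervals
H1 = 168°
H2 = (168 + 120) mod 360 = 288°
H3 = (168 + 240) mod 360 = 48°
Triadic = 168°, 288°, 48°


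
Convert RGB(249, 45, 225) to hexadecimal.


R = 249 → F9 (hex)
G = 45 → 2D (hex)
B = 225 → E1 (hex)
Hex = #F92DE1


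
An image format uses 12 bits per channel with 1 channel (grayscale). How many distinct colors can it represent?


Total bits = 12 bits/channel × 1 channels = 12 bits
Distinct colors = 2^12
= 4,096 colors


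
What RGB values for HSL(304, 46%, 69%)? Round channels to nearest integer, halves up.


H=304°, S=0.46, L=0.69
C = (1-|2L-1|)×S = (1-|0.38|)×0.46 = 0.2852
H' = H/60 = 304/60 ≈ 5.0667; X = C×(1-|H' mod 2 - 1|) ≈ 0.2662
m = L - C/2 = 0.69 - 0.1426 = 0.5474
Sector ⌊H'⌋ = 5 → (R',G',B') = (0.2852, 0.0, ≈0.2662)
RGB = ((R'+m)×255, (G'+m)×255, (B'+m)×255) = (212.313, 139.587, 207.4646)
Round half up → RGB(212, 140, 207)


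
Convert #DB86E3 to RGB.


DB → 219 (R)
86 → 134 (G)
E3 → 227 (B)
= RGB(219, 134, 227)


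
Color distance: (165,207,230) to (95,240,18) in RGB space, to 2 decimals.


d = √[(R₁-R₂)² + (G₁-G₂)² + (B₁-B₂)²]
d = √[(165-95)² + (207-240)² + (230-18)²]
d = √[4900 + 1089 + 44944]
d = √50933
d ≈ 225.68


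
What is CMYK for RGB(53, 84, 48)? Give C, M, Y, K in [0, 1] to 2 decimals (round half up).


R'=53/255≈0.2078, G'=84/255≈0.3294, B'=48/255≈0.1882
K = 1 - max(R',G',B') = 1 - 84/255 = 171/255 = 0.67058… → 0.67
(1-R'-K)/(1-K) simplifies to (max-R)/max with max = 84:
C = (84-53)/84 = 31/84 = 0.36904… → 0.37
M = (84-84)/84 = 0/84 = 0 → 0.00
Y = (84-48)/84 = 36/84 = 0.42857… → 0.43
= CMYK(0.37, 0.00, 0.43, 0.67)


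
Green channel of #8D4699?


Color: #8D4699
R = 8D = 141
G = 46 = 70
B = 99 = 153
Green = 70


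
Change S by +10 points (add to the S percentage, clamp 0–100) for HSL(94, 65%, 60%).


Original S = 65%
Adjustment = +10 percentage points
New S = 65 + (10) = 75
Clamp to [0, 100] → 75
= HSL(94°, 75%, 60%)


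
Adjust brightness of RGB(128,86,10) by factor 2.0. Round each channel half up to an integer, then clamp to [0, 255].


Multiply each channel by 2.0, round half up, clamp to [0, 255]
R: 128×2.0 = 256 → clamp → 255
G: 86×2.0 = 172
B: 10×2.0 = 20
= RGB(255, 172, 20)


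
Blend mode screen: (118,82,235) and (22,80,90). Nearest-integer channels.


Screen: C = 255 - (255-A)×(255-B)/255, rounded to nearest integer
R: 255 - (255-118)×(255-22)/255 = 255 - 31921/255 ≈ 255 - 125.180 = 129.820 → 130
G: 255 - (255-82)×(255-80)/255 = 255 - 30275/255 ≈ 255 - 118.725 = 136.275 → 136
B: 255 - (255-235)×(255-90)/255 = 255 - 3300/255 ≈ 255 - 12.941 = 242.059 → 242
= RGB(130, 136, 242)


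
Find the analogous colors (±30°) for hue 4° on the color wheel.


Base hue: 4°
Left analog: (4 - 30) mod 360 = 334°
Right analog: (4 + 30) mod 360 = 34°
Analogous hues = 334° and 34°


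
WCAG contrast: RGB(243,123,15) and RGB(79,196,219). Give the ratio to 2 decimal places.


Linearize each sRGB channel c=v/255: c/12.92 if c ≤ 0.04045 else ((c+0.055)/1.055)^2.4
L = 0.2126×R_lin + 0.7152×G_lin + 0.0722×B_lin
Color 1 (243,123,15):
  R=243: 243/255≈0.9529 > 0.04045 → ((0.9529+0.055)/1.055)^2.4 ≈ 0.89627
  G=123: 123/255≈0.4824 > 0.04045 → ((0.4824+0.055)/1.055)^2.4 ≈ 0.19807
  B=15: 15/255≈0.0588 > 0.04045 → ((0.0588+0.055)/1.055)^2.4 ≈ 0.00478
  L1 = 0.2126×0.89627 + 0.7152×0.19807 + 0.0722×0.00478 ≈ 0.33255
Color 2 (79,196,219):
  R=79: 79/255≈0.3098 > 0.04045 → ((0.3098+0.055)/1.055)^2.4 ≈ 0.07819
  G=196: 196/255≈0.7686 > 0.04045 → ((0.7686+0.055)/1.055)^2.4 ≈ 0.55201
  B=219: 219/255≈0.8588 > 0.04045 → ((0.8588+0.055)/1.055)^2.4 ≈ 0.70838
  L2 = 0.2126×0.07819 + 0.7152×0.55201 + 0.0722×0.70838 ≈ 0.46257
Lighter = 0.46257, Darker = 0.33255
Ratio = (L_lighter + 0.05) / (L_darker + 0.05)
Ratio = (0.46257 + 0.05) / (0.33255 + 0.05) = 0.51257 / 0.38255 ≈ 1.3399
Ratio ≈ 1.34:1
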